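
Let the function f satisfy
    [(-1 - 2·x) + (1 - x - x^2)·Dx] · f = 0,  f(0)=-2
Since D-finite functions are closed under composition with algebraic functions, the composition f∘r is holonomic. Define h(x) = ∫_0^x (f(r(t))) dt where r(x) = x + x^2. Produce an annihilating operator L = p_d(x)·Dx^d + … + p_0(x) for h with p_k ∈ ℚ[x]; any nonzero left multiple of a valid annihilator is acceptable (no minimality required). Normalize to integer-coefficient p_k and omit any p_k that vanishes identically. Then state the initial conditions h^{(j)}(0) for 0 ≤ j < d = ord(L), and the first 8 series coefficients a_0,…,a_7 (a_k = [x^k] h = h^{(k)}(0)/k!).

L = (1 + 4·x + 6·x^2 + 4·x^3)·Dx + (-1 + x + 2·x^2 + 2·x^3 + x^4)·Dx^2  (order 2).
h: a_k = 0, -2, -1, -2, -7/2, -32/5, -37/3, -172/7, …
ICs: h(0) = 0, h′(0) = -2.

f: a_k = -2, -2, -4, -6, -10, -16, -26, -42, …
Change of var in L_f (x↦r) gives L₀.
h=∫₀ˣh₀: take L = L₀·Dx.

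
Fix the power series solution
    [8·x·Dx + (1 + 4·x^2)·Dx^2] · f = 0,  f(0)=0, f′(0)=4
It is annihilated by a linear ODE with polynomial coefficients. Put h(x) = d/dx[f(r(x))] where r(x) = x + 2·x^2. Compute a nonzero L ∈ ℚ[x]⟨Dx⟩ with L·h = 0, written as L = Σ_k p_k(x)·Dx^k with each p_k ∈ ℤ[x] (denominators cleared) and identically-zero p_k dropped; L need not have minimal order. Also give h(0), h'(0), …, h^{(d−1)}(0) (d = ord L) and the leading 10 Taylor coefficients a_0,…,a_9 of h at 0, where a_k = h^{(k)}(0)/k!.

f: a_k = 0, 4, 0, -16/3, 0, 64/5, 0, -256/7, 0, 1024/9, …
Change of var in L_f (x↦r) gives L₀.
h=h₀': d/dx-closure on L₀ ⇒ L.
L = (-4 + 8·x + 64·x^2 + 192·x^3 + 192·x^4) + (1 + 4·x + 4·x^2 + 32·x^3 + 80·x^4 + 64·x^5)·Dx  (order 1).
h: a_k = 4, 16, -16, -128, -256, 512, 3328, 4096, -17408, -77824, …
ICs: h(0) = 4.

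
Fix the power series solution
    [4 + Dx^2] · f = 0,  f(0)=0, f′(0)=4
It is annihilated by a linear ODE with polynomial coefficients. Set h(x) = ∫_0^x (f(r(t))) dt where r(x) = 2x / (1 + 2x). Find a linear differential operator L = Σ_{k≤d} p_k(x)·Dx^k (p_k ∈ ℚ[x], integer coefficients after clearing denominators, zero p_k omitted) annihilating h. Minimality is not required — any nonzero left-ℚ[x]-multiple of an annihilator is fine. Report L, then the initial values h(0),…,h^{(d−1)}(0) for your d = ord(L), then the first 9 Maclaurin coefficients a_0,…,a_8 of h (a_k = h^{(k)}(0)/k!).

L = 16·Dx + (4 + 24·x + 48·x^2 + 32·x^3)·Dx^2 + (1 + 8·x + 24·x^2 + 32·x^3 + 16·x^4)·Dx^3  (order 3).
h: a_k = 0, 0, 4, -16/3, 8/3, 64/5, -2752/45, 1280/7, -141376/315, …
ICs: h(0) = 0, h′(0) = 0, h′′(0) = 8.

f: a_k = 0, 4, 0, -8/3, 0, 8/15, 0, -16/315, 0, …
Change of var in L_f (x↦r) gives L₀.
h=∫h₀ ⇒ L = L₀·Dx.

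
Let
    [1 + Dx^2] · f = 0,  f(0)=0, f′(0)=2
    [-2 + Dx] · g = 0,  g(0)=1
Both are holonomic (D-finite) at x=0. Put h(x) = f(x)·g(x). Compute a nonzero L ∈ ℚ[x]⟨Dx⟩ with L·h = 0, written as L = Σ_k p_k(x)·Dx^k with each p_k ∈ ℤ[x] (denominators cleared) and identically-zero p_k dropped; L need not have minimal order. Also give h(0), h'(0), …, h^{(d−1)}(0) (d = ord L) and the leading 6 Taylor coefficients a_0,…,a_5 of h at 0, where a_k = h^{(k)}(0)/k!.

f: a_k = 0, 2, 0, -1/3, 0, 1/60, …
g: a_k = 1, 2, 2, 4/3, 2/3, 4/15, …
f·g: L₀ = L_f ⊗_s L_g, ord ≤ 2·1.
L = 5 - 4·Dx + Dx^2  (order 2).
h: a_k = 0, 2, 4, 11/3, 2, 41/60, …
ICs: h(0) = 0, h′(0) = 2.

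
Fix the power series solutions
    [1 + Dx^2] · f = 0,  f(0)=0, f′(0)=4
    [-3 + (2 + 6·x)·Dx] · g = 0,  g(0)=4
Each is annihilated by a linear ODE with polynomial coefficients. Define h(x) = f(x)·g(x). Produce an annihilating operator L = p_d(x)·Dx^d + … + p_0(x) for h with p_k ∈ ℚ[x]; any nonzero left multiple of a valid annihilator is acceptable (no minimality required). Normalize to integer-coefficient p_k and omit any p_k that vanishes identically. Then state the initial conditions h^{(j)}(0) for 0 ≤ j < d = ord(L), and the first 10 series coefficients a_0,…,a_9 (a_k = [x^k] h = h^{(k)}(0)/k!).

L = (31 + 24·x + 36·x^2) + (-12 - 36·x)·Dx + (4 + 24·x + 36·x^2)·Dx^2  (order 2).
h: a_k = 0, 16, 24, -62/3, 23, -5699/120, 8161/80, -4655323/20160, 1468555/2688, -7750542983/5806080, …
ICs: h(0) = 0, h′(0) = 16.

f: a_k = 0, 4, 0, -2/3, 0, 1/30, 0, -1/1260, 0, 1/90720, …
g: a_k = 4, 6, -9/2, 27/4, -405/32, 1701/64, -15309/256, 72171/512, -2814669/8192, 14073345/16384, …
Sym-product of L_f,L_g gives L₀ (≤ ord 2).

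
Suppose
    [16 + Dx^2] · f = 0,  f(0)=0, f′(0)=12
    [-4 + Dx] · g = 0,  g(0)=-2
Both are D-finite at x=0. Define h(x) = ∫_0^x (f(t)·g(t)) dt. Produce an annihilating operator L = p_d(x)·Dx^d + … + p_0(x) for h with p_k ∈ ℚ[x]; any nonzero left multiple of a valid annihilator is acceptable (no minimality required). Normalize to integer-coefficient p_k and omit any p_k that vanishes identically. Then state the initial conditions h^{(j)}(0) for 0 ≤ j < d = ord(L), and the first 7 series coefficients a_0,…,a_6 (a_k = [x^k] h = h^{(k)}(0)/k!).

f: a_k = 0, 12, 0, -32, 0, 128/5, 0, …
g: a_k = -2, -8, -16, -64/3, -64/3, -256/15, -512/45, …
L₀ := L_f ⊗_s L_g (sym. prod.), ord ≤ 2.
∫: right-multiply L₀ by Dx.
L = 32·Dx - 8·Dx^2 + Dx^3  (order 3).
h: a_k = 0, 0, -12, -32, -32, 0, 512/15, …
ICs: h(0) = 0, h′(0) = 0, h′′(0) = -24.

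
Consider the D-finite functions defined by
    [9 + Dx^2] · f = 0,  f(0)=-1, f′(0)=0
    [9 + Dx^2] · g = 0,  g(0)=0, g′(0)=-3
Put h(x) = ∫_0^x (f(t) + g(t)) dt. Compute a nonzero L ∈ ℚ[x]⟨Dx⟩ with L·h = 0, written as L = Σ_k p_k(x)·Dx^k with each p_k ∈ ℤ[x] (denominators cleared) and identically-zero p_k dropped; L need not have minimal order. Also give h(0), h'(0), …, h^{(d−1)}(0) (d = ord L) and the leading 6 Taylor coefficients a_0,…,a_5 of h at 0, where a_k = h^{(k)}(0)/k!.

f: a_k = -1, 0, 9/2, 0, -27/8, 0, …
g: a_k = 0, -3, 0, 9/2, 0, -81/40, …
Sum ⇒ L₀ = lclm(L_f,L_g) in ℚ(x)⟨Dx⟩.
Integrate: L := L₀·Dx.
L = 9·Dx + Dx^3  (order 3).
h: a_k = 0, -1, -3/2, 3/2, 9/8, -27/40, …
ICs: h(0) = 0, h′(0) = -1, h′′(0) = -3.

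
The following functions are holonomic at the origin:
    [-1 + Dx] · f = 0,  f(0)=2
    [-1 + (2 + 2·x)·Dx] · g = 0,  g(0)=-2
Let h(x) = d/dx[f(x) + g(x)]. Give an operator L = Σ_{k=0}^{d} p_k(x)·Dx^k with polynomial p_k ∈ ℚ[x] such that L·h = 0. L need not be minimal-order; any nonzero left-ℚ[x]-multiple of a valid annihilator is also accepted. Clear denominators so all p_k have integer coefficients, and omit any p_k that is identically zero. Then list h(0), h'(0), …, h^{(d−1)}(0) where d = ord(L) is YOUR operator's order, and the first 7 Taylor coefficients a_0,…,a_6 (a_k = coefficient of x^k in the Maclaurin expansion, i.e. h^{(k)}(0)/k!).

f: a_k = 2, 2, 1, 1/3, 1/12, 1/60, 1/360, …
g: a_k = -2, -1, 1/4, -1/8, 5/64, -7/128, 21/512, …
L₀ := lclm(L_f,L_g); ord L₀ ≤ 1+1.
h=h₀': d/dx-closure on L₀ ⇒ L.
L = (-5 - 2·x) + (-1 - 8·x - 4·x^2)·Dx + (6 + 10·x + 4·x^2)·Dx^2  (order 2).
h: a_k = 1, 5/2, 5/8, 31/48, -73/384, 1009/3840, -10267/46080, …
ICs: h(0) = 1, h′(0) = 5/2.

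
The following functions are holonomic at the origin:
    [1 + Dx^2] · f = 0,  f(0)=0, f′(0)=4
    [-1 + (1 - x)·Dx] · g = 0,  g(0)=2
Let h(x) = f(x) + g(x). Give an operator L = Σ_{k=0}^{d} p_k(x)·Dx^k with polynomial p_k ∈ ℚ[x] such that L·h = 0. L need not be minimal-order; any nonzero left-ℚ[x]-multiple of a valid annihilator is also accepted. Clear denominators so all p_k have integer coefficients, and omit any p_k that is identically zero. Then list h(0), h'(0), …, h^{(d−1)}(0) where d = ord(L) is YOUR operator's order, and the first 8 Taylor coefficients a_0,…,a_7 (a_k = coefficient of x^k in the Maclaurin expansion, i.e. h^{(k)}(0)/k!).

f: a_k = 0, 4, 0, -2/3, 0, 1/30, 0, -1/1260, …
g: a_k = 2, 2, 2, 2, 2, 2, 2, 2, …
L₀ := lclm(L_f,L_g); ord L₀ ≤ 2+1.
L = (-7 + 2·x - x^2) + (3 - 5·x + 3·x^2 - x^3)·Dx + (-7 + 2·x - x^2)·Dx^2 + (3 - 5·x + 3·x^2 - x^3)·Dx^3  (order 3).
h: a_k = 2, 6, 2, 4/3, 2, 61/30, 2, 2519/1260, …
ICs: h(0) = 2, h′(0) = 6, h′′(0) = 4.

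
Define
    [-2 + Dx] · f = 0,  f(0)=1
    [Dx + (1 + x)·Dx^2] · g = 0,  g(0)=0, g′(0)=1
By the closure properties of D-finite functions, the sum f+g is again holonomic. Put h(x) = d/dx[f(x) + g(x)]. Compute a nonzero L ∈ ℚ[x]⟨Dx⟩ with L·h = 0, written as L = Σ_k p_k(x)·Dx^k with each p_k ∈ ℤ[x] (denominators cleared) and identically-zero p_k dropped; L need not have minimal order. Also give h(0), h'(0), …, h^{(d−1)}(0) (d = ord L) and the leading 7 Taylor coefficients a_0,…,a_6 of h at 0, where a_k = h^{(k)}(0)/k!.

L = (-8 - 4·x) + (-2 - 8·x - 4·x^2)·Dx + (3 + 5·x + 2·x^2)·Dx^2  (order 2).
h: a_k = 3, 3, 5, 5/3, 7/3, -7/15, 53/45, …
ICs: h(0) = 3, h′(0) = 3.

f: a_k = 1, 2, 2, 4/3, 2/3, 4/15, 4/45, …
g: a_k = 0, 1, -1/2, 1/3, -1/4, 1/5, -1/6, …
f+g: L₀ = lclm(L_f,L_g), ord ≤ 1+2.
Derive L from L₀ (diff closure).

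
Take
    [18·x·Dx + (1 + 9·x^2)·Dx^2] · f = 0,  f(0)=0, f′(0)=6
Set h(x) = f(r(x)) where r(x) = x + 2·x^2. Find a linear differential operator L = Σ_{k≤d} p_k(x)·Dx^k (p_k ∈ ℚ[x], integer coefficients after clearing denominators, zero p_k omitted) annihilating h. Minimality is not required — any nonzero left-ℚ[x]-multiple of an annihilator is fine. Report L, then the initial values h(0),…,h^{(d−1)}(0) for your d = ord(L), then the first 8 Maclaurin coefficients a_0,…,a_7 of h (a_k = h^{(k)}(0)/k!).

f: a_k = 0, 6, 0, -18, 0, 486/5, 0, -4374/7, …
Substitute x→r, Dx→(1/r')Dx; clear ⇒ L₀.
L = (-4 + 18·x + 144·x^2 + 432·x^3 + 432·x^4)·Dx + (1 + 4·x + 9·x^2 + 72·x^3 + 180·x^4 + 144·x^5)·Dx^2  (order 2).
h: a_k = 0, 6, 12, -18, -108, -594/5, 828, 22842/7, …
ICs: h(0) = 0, h′(0) = 6.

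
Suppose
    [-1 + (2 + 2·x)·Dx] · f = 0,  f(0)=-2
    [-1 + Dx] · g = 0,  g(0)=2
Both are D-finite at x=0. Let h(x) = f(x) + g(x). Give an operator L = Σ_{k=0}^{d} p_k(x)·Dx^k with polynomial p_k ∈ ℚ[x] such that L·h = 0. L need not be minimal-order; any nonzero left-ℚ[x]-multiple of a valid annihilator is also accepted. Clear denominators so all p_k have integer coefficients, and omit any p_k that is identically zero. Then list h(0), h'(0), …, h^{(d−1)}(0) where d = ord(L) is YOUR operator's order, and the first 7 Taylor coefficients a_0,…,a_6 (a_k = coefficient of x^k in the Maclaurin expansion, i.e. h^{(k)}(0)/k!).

L = (3 + 2·x) + (-5 - 8·x - 4·x^2)·Dx + (2 + 6·x + 4·x^2)·Dx^2  (order 2).
h: a_k = 0, 1, 5/4, 5/24, 31/192, -73/1920, 1009/23040, …
ICs: h(0) = 0, h′(0) = 1.

f: a_k = -2, -1, 1/4, -1/8, 5/64, -7/128, 21/512, …
g: a_k = 2, 2, 1, 1/3, 1/12, 1/60, 1/360, …
L₀ := lclm(L_f,L_g); ord L₀ ≤ 1+1.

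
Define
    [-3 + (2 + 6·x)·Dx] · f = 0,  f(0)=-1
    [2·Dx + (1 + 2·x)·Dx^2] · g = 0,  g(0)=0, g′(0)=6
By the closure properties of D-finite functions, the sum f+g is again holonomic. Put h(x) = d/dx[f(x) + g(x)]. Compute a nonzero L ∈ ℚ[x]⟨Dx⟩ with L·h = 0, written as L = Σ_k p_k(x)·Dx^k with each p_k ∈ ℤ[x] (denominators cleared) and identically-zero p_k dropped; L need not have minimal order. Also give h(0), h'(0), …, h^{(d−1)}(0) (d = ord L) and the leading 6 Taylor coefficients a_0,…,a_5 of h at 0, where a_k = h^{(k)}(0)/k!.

L = (-6 + 36·x) + (5 + 84·x + 180·x^2)·Dx + (2 + 22·x + 72·x^2 + 72·x^3)·Dx^2  (order 2).
h: a_k = 9/2, -39/4, 303/16, -1131/32, 16071/256, -52377/512, …
ICs: h(0) = 9/2, h′(0) = -39/4.

f: a_k = -1, -3/2, 9/8, -27/16, 405/128, -1701/256, …
g: a_k = 0, 6, -6, 8, -12, 96/5, …
f+g: L₀ = lclm(L_f,L_g), ord ≤ 1+2.
h₀' ⇒ L via d/dx closure of L₀.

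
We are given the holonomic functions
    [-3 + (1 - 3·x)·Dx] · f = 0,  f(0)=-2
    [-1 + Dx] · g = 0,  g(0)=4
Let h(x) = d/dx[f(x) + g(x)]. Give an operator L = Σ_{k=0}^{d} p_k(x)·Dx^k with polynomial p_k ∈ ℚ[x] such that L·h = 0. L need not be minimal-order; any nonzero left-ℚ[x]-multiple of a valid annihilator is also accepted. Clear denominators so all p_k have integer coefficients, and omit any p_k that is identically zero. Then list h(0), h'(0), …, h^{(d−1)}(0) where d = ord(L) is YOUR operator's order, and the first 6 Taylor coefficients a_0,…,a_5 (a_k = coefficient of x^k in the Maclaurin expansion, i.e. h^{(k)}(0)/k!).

L = (48 + 18·x) + (-53 - 6·x + 9·x^2)·Dx + (5 - 12·x - 9·x^2)·Dx^2  (order 2).
h: a_k = -2, -32, -160, -1942/3, -14579/6, -262439/30, …
ICs: h(0) = -2, h′(0) = -32.

f: a_k = -2, -6, -18, -54, -162, -486, …
g: a_k = 4, 4, 2, 2/3, 1/6, 1/30, …
L₀ := lclm(L_f,L_g); ord L₀ ≤ 1+1.
Differentiate: ansatz ord ≤ ord L₀ ⇒ L.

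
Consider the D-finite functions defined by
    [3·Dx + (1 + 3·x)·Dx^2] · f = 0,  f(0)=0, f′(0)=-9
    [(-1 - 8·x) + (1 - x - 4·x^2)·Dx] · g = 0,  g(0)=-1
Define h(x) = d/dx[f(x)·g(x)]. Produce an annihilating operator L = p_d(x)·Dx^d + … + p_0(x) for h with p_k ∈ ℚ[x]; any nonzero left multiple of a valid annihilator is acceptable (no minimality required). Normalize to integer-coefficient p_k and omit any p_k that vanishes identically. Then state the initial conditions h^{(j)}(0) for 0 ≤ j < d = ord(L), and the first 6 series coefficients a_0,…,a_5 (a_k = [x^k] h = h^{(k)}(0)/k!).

f: a_k = 0, -9, 27/2, -27, 243/4, -729/5, …
g: a_k = -1, -1, -5, -9, -29, -65, …
h₀=f·g: eliminate ⇒ L₀, order ≤ 2·1.
Derive L from L₀ (diff closure).
L = (444 + 2376·x + 5184·x^2) + (15 + 381·x + 2592·x^2 + 4032·x^3)·Dx + (-11 - 70·x - 19·x^2 + 468·x^3 + 576·x^4)·Dx^2  (order 2).
h: a_k = 9, -9, 351/2, -81, 7191/4, -5157/10, …
ICs: h(0) = 9, h′(0) = -9.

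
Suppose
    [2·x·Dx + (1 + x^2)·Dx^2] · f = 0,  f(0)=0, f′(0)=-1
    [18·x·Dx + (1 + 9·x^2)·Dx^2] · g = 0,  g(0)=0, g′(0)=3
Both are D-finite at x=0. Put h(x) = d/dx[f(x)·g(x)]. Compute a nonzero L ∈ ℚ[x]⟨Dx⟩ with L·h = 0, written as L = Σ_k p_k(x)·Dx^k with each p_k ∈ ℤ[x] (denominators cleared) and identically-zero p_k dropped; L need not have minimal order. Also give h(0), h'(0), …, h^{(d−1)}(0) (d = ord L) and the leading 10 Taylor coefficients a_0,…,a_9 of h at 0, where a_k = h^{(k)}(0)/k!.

L = (-216·x - 3600·x^3 - 5184·x^5 + 6480·x^7 + 17496·x^9) + (-40 - 1452·x^2 - 6480·x^4 - 4536·x^6 + 22680·x^8 + 26244·x^10)·Dx + (-80·x - 980·x^3 - 2160·x^5 + 2952·x^7 + 12960·x^9 + 8748·x^11)·Dx^2 + (-1 - 20·x^2 - 109·x^4 + 981·x^8 + 1620·x^10 + 729·x^12)·Dx^3  (order 3).
h: a_k = 0, -6, 0, 40, 0, -1566/5, 0, 18528/7, 0, -2417606/105, …
ICs: h(0) = 0, h′(0) = -6, h′′(0) = 0.

f: a_k = 0, -1, 0, 1/3, 0, -1/5, 0, 1/7, 0, -1/9, …
g: a_k = 0, 3, 0, -9, 0, 243/5, 0, -2187/7, 0, 2187, …
Sym-product of L_f,L_g gives L₀ (≤ ord 4).
Derive L from L₀ (diff closure).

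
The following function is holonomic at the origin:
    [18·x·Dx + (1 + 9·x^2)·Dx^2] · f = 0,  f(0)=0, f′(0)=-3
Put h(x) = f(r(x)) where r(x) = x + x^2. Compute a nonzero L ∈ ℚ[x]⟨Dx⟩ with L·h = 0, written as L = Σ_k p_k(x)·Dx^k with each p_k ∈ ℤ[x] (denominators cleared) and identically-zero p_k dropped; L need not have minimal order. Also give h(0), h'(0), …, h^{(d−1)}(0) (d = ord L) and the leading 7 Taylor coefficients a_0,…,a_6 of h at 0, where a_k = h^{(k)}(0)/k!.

f: a_k = 0, -3, 0, 9, 0, -243/5, 0, …
f∘r: x↦r, Dx↦Dx/r' in L_f ⇒ L₀.
L = (-2 + 18·x + 72·x^2 + 108·x^3 + 54·x^4)·Dx + (1 + 2·x + 9·x^2 + 36·x^3 + 45·x^4 + 18·x^5)·Dx^2  (order 2).
h: a_k = 0, -3, -3, 9, 27, -108/5, -234, …
ICs: h(0) = 0, h′(0) = -3.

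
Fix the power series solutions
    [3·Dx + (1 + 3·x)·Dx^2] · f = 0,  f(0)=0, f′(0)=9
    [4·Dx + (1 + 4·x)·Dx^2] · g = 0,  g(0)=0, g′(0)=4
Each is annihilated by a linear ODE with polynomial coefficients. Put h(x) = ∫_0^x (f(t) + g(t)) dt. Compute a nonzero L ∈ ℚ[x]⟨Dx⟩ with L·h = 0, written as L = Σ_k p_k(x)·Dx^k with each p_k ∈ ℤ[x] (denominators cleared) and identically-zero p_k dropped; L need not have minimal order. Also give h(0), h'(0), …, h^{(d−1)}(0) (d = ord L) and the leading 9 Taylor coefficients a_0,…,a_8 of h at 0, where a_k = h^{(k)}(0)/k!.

L = 24·Dx^2 + (14 + 48·x)·Dx^3 + (1 + 7·x + 12·x^2)·Dx^4  (order 4).
h: a_k = 0, 0, 13/2, -43/6, 145/12, -499/20, 1753/30, -6283/42, 22945/56, …
ICs: h(0) = 0, h′(0) = 0, h′′(0) = 13, h′′′(0) = -43.

f: a_k = 0, 9, -27/2, 27, -243/4, 729/5, -729/2, 6561/7, -19683/8, …
g: a_k = 0, 4, -8, 64/3, -64, 1024/5, -2048/3, 16384/7, -8192, …
h₀=f+g: left-lcm gives L₀, ord ≤ 4.
∫: right-multiply L₀ by Dx.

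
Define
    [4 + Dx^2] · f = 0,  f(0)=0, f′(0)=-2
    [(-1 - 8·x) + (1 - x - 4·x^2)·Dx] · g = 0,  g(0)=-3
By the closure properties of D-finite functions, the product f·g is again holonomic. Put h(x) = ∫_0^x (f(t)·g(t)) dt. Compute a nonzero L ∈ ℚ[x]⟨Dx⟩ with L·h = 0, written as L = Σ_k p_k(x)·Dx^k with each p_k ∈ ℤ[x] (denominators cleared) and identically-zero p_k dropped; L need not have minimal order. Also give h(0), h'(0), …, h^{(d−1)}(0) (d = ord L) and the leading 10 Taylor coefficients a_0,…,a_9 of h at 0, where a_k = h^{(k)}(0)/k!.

L = (4 + 4·x + 16·x^2)·Dx + (2 + 16·x)·Dx^2 + (-1 + x + 4·x^2)·Dx^3  (order 3).
h: a_k = 0, 0, 3, 2, 13/2, 10, 129/5, 1774/35, 51131/420, 251278/945, …
ICs: h(0) = 0, h′(0) = 0, h′′(0) = 6.

f: a_k = 0, -2, 0, 4/3, 0, -4/15, 0, 8/315, 0, -4/2835, …
g: a_k = -3, -3, -15, -27, -87, -195, -543, -1323, -3495, -8787, …
f·g: L₀ = L_f ⊗_s L_g, ord ≤ 2·1.
h=∫₀ˣh₀: take L = L₀·Dx.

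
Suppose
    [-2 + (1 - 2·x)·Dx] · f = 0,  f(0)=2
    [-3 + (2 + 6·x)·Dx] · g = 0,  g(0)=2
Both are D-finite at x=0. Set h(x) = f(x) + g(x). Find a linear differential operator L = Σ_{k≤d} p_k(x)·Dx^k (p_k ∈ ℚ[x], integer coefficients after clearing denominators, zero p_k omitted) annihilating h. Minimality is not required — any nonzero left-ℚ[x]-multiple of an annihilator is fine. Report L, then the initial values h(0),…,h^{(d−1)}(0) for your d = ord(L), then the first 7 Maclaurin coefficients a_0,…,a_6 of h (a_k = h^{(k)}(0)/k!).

L = (-66 - 108·x) + (41 + 156·x + 324·x^2)·Dx + (-2 - 38·x - 24·x^2 + 216·x^3)·Dx^2  (order 2).
h: a_k = 4, 7, 23/4, 155/8, 1643/64, 9893/128, 50227/512, …
ICs: h(0) = 4, h′(0) = 7.

f: a_k = 2, 4, 8, 16, 32, 64, 128, …
g: a_k = 2, 3, -9/4, 27/8, -405/64, 1701/128, -15309/512, …
Sum ⇒ L₀ = lclm(L_f,L_g) in ℚ(x)⟨Dx⟩.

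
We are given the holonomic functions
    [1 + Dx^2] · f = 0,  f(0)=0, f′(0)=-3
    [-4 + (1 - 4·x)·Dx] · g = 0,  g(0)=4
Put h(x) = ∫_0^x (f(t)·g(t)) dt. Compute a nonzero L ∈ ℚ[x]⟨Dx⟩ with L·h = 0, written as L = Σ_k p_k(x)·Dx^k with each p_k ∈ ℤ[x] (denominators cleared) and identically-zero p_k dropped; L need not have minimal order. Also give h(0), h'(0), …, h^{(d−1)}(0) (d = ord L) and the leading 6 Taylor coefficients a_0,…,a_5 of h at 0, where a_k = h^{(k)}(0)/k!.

f: a_k = 0, -3, 0, 1/2, 0, -1/40, …
g: a_k = 4, 16, 64, 256, 1024, 4096, …
L₀ := L_f ⊗_s L_g (sym. prod.), ord ≤ 2.
∫: right-multiply L₀ by Dx.
L = (-1 + 4·x)·Dx + 8·Dx^2 + (-1 + 4·x)·Dx^3  (order 3).
h: a_k = 0, 0, -6, -16, -95/2, -152, …
ICs: h(0) = 0, h′(0) = 0, h′′(0) = -12.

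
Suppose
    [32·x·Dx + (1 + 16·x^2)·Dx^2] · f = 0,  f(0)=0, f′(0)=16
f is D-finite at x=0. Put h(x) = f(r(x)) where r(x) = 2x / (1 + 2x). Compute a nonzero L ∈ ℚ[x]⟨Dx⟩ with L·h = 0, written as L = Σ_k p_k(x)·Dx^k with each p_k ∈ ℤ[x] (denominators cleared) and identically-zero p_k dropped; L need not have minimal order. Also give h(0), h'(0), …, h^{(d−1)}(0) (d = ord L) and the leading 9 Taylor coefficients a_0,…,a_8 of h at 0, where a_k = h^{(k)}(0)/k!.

L = (4 + 136·x)·Dx + (1 + 4·x + 68·x^2)·Dx^2  (order 2).
h: a_k = 0, 32, -64, -1664/3, 3840, 51712/5, -625664/3, 1488896/7, 9891840, …
ICs: h(0) = 0, h′(0) = 32.

f: a_k = 0, 16, 0, -256/3, 0, 4096/5, 0, -65536/7, 0, …
f∘r: x↦r, Dx↦Dx/r' in L_f ⇒ L₀.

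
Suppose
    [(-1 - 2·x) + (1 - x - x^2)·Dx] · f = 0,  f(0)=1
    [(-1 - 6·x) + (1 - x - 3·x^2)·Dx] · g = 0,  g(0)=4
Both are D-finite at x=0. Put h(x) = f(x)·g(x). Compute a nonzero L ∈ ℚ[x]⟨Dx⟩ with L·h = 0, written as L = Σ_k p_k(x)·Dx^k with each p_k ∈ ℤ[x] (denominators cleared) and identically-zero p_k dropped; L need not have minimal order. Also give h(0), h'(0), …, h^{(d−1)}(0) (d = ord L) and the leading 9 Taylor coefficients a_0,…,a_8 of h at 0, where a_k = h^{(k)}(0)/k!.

L = (-2 - 6·x + 12·x^2 + 12·x^3) + (1 - 2·x - 3·x^2 + 4·x^3 + 3·x^4)·Dx  (order 1).
h: a_k = 4, 8, 28, 64, 168, 392, 948, 2208, 5188, …
ICs: h(0) = 4.

f: a_k = 1, 1, 2, 3, 5, 8, 13, 21, 34, …
g: a_k = 4, 4, 16, 28, 76, 160, 388, 868, 2032, …
h₀=f·g: eliminate ⇒ L₀, order ≤ 1·1.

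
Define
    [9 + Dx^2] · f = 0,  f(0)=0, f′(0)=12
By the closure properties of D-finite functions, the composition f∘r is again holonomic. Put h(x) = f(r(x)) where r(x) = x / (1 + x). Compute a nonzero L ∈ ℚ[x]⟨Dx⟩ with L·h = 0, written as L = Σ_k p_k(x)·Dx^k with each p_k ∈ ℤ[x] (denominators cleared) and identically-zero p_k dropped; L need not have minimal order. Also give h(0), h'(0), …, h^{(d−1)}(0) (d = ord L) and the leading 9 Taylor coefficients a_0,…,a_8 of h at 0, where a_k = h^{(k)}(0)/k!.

f: a_k = 0, 12, 0, -18, 0, 81/10, 0, -243/140, 0, …
Substitute x→r, Dx→(1/r')Dx; clear ⇒ L₀.
L = 9 + (2 + 6·x + 6·x^2 + 2·x^3)·Dx + (1 + 4·x + 6·x^2 + 4·x^3 + x^4)·Dx^2  (order 2).
h: a_k = 0, 12, -12, -6, 42, -879/10, 255/2, -19353/140, 1893/20, …
ICs: h(0) = 0, h′(0) = 12.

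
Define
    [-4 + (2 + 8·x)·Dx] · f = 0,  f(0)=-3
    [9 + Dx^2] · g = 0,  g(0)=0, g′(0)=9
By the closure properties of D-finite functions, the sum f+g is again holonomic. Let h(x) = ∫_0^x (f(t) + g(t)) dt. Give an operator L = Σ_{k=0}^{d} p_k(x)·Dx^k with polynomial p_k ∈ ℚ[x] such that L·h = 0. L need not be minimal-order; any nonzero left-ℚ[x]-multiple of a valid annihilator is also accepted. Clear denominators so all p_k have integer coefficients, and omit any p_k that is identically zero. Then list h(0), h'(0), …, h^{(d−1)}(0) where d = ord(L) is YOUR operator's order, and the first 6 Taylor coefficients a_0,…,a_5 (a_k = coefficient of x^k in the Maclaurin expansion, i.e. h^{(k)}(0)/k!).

f: a_k = -3, -6, 6, -12, 30, -84, …
g: a_k = 0, 9, 0, -27/2, 0, 243/40, …
f+g: L₀ = lclm(L_f,L_g), ord ≤ 1+2.
h=∫h₀ ⇒ L = L₀·Dx.
L = (-378 - 1296·x - 2592·x^2)·Dx + (45 + 828·x + 3888·x^2 + 5184·x^3)·Dx^2 + (-42 - 144·x - 288·x^2)·Dx^3 + (5 + 92·x + 432·x^2 + 576·x^3)·Dx^4  (order 4).
h: a_k = 0, -3, 3/2, 2, -51/8, 6, …
ICs: h(0) = 0, h′(0) = -3, h′′(0) = 3, h′′′(0) = 12.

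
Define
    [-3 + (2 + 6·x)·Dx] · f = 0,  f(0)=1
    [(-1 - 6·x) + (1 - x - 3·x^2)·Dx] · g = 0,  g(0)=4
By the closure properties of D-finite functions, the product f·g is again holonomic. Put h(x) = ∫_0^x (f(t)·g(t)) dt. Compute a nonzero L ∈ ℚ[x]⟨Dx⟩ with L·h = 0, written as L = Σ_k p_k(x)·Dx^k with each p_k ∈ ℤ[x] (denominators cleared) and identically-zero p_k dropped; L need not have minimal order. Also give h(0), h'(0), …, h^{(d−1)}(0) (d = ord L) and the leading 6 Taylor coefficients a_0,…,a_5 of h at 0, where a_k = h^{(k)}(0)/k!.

L = (5 + 15·x + 27·x^2)·Dx + (-2 - 4·x + 12·x^2 + 18·x^3)·Dx^2  (order 2).
h: a_k = 0, 4, 5, 35/6, 217/16, 3011/160, …
ICs: h(0) = 0, h′(0) = 4.

f: a_k = 1, 3/2, -9/8, 27/16, -405/128, 1701/256, …
g: a_k = 4, 4, 16, 28, 76, 160, …
L₀ := L_f ⊗_s L_g (sym. prod.), ord ≤ 1.
h=∫h₀ ⇒ L = L₀·Dx.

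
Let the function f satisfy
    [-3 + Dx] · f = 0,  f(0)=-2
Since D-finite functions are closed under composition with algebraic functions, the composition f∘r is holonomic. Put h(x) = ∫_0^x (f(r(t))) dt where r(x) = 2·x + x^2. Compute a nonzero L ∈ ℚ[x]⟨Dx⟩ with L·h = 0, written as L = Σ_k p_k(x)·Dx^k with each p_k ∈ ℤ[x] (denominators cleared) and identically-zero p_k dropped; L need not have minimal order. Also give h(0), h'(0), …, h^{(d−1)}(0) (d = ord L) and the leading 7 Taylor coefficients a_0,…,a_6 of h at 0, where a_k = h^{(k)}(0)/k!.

L = (-6 - 6·x)·Dx + Dx^2  (order 2).
h: a_k = 0, -2, -6, -14, -27, -45, -333/5, …
ICs: h(0) = 0, h′(0) = -2.

f: a_k = -2, -6, -9, -9, -27/4, -81/20, -81/40, …
L₀ from L_f via x↦r, Dx↦r'^{-1}Dx.
h=∫₀ˣh₀: take L = L₀·Dx.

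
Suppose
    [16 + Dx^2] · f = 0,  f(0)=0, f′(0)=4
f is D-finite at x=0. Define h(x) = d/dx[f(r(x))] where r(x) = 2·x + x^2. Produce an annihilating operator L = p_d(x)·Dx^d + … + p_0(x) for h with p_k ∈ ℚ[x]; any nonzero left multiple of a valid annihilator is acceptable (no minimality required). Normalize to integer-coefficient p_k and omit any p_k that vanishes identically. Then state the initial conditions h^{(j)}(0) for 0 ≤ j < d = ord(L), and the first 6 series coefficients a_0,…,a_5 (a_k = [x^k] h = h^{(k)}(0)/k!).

L = (67 + 256·x + 384·x^2 + 256·x^3 + 64·x^4) + (-3 - 3·x)·Dx + (1 + 2·x + x^2)·Dx^2  (order 2).
h: a_k = 8, 8, -256, -512, 3136/3, 4032, …
ICs: h(0) = 8, h′(0) = 8.

f: a_k = 0, 4, 0, -32/3, 0, 128/15, …
Substitute x→r, Dx→(1/r')Dx; clear ⇒ L₀.
Derive L from L₀ (diff closure).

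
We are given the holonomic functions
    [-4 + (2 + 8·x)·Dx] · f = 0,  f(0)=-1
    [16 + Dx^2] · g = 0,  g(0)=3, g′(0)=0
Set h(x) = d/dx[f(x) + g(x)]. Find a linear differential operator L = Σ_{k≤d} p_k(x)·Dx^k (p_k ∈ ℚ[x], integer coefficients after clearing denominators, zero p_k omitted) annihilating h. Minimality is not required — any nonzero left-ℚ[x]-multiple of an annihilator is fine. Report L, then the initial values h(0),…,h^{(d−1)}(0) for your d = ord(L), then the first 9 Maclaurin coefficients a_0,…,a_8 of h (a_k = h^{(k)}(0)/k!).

L = (-608 - 1024·x - 2048·x^2) + (-112 - 960·x - 3072·x^2 - 4096·x^3)·Dx + (-38 - 64·x - 128·x^2)·Dx^2 + (-7 - 60·x - 192·x^2 - 256·x^3)·Dx^3  (order 3).
h: a_k = -2, -44, -12, 168, -140, 2008/5, -1848, 724816/105, -25740, …
ICs: h(0) = -2, h′(0) = -44, h′′(0) = -24.

f: a_k = -1, -2, 2, -4, 10, -28, 84, -264, 858, …
g: a_k = 3, 0, -24, 0, 32, 0, -256/15, 0, 512/105, …
Weyl lclm of L_f,L_g ⇒ L₀ (ord ≤ 3).
h=h₀': d/dx-closure on L₀ ⇒ L.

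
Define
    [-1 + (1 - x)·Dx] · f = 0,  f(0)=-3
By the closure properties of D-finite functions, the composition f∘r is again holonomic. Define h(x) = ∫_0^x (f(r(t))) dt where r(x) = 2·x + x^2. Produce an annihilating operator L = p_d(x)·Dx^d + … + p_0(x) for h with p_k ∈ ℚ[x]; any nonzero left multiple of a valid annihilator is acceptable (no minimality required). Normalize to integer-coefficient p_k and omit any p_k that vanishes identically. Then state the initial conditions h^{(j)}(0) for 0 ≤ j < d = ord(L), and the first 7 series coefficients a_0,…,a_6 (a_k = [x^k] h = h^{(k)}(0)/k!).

f: a_k = -3, -3, -3, -3, -3, -3, -3, …
h₀=f(r): pull back L_f along r ⇒ L₀.
h=∫₀ˣh₀: take L = L₀·Dx.
L = (2 + 2·x)·Dx + (-1 + 2·x + x^2)·Dx^2  (order 2).
h: a_k = 0, -3, -3, -5, -9, -87/5, -35, …
ICs: h(0) = 0, h′(0) = -3.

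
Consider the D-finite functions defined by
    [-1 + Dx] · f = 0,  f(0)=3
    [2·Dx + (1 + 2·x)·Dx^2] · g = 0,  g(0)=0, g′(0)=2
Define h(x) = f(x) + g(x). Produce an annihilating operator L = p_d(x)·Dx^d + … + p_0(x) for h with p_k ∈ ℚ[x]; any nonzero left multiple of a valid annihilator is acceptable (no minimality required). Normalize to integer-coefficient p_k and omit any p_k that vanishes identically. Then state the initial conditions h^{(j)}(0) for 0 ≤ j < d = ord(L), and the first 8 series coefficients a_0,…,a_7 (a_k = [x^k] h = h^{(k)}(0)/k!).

f: a_k = 3, 3, 3/2, 1/2, 1/8, 1/40, 1/240, 1/1680, …
g: a_k = 0, 2, -2, 8/3, -4, 32/5, -32/3, 128/7, …
h₀=f+g: left-lcm gives L₀, ord ≤ 3.
L = (-10 - 4·x)·Dx + (7 - 4·x - 4·x^2)·Dx^2 + (3 + 8·x + 4·x^2)·Dx^3  (order 3).
h: a_k = 3, 5, -1/2, 19/6, -31/8, 257/40, -853/80, 30721/1680, …
ICs: h(0) = 3, h′(0) = 5, h′′(0) = -1.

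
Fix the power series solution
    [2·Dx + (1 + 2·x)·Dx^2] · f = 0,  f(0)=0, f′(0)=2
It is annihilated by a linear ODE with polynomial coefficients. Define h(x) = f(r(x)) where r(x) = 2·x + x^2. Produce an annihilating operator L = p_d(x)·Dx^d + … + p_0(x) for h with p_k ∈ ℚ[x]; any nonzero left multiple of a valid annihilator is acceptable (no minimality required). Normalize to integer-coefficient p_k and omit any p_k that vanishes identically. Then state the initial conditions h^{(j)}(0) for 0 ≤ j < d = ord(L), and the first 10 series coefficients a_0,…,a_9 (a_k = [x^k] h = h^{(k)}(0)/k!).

f: a_k = 0, 2, -2, 8/3, -4, 32/5, -32/3, 128/7, -32, 512/9, …
f∘r: x↦r, Dx↦Dx/r' in L_f ⇒ L₀.
L = (3 + 4·x + 2·x^2)·Dx + (1 + 5·x + 6·x^2 + 2·x^3)·Dx^2  (order 2).
h: a_k = 0, 4, -6, 40/3, -34, 464/5, -264, 5408/7, -2308, 63040/9, …
ICs: h(0) = 0, h′(0) = 4.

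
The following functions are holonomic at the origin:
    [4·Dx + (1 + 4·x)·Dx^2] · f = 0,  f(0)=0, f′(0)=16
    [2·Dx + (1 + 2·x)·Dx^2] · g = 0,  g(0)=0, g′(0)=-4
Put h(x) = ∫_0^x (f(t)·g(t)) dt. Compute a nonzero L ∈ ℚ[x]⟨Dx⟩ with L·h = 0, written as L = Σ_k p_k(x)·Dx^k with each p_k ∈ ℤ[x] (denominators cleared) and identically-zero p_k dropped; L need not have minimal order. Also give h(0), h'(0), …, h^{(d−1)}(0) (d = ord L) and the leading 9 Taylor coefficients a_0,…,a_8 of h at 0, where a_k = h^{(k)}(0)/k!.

f: a_k = 0, 16, -32, 256/3, -256, 4096/5, -8192/3, 65536/7, -32768, …
g: a_k = 0, -4, 4, -16/3, 8, -64/5, 64/3, -256/7, 64, …
Sym-product of L_f,L_g gives L₀ (≤ ord 4).
∫: right-multiply L₀ by Dx.
L = (160 + 768·x + 1024·x^2)·Dx^2 + (264 + 2144·x + 5760·x^2 + 5120·x^3)·Dx^3 + (64 + 720·x + 2976·x^2 + 5376·x^3 + 3584·x^4)·Dx^4 + (3 + 44·x + 252·x^2 + 704·x^3 + 960·x^4 + 512·x^5)·Dx^5  (order 5).
h: a_k = 0, 0, 0, -64/3, 48, -1664/15, 832/3, -33536/45, 10624/5, …
ICs: h(0) = 0, h′(0) = 0, h′′(0) = 0, h′′′(0) = -128, h′′′′(0) = 1152.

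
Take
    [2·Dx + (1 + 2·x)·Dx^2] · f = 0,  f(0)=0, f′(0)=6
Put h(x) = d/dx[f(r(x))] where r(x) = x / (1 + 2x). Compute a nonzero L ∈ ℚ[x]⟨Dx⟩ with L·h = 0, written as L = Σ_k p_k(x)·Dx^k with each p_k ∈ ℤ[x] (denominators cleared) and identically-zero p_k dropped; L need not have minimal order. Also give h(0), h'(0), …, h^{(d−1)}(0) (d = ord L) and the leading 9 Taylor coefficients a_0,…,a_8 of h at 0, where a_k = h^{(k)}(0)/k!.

L = (6 + 16·x) + (1 + 6·x + 8·x^2)·Dx  (order 1).
h: a_k = 6, -36, 168, -720, 2976, -12096, 48768, -195840, 784896, …
ICs: h(0) = 6.

f: a_k = 0, 6, -6, 8, -12, 96/5, -32, 384/7, -96, …
Change of var in L_f (x↦r) gives L₀.
h₀' ⇒ L via d/dx closure of L₀.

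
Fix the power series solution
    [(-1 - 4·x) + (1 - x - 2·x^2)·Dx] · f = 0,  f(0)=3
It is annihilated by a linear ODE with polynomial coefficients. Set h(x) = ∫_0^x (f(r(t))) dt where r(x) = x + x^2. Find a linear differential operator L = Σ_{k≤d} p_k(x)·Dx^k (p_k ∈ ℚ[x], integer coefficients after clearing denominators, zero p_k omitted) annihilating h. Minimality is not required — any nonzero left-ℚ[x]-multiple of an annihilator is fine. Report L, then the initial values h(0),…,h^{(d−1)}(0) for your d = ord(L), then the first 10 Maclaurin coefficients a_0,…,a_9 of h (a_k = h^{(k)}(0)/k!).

f: a_k = 3, 3, 9, 15, 33, 63, 129, 255, 513, 1023, …
f∘r: x↦r, Dx↦Dx/r' in L_f ⇒ L₀.
Integrate: L := L₀·Dx.
L = (1 + 6·x + 12·x^2 + 8·x^3)·Dx + (-1 + x + 3·x^2 + 4·x^3 + 2·x^4)·Dx^2  (order 2).
h: a_k = 0, 3, 3/2, 4, 33/4, 87/5, 40, 657/7, 1791/8, 544, …
ICs: h(0) = 0, h′(0) = 3.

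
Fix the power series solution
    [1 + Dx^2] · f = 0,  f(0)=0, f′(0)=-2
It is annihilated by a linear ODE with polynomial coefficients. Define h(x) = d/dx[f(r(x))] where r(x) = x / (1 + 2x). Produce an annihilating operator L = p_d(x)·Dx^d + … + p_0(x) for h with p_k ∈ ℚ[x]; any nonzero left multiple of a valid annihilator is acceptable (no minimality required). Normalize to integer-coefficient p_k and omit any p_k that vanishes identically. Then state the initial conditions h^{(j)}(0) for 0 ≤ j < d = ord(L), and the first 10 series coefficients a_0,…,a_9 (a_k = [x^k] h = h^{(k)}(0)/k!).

f: a_k = 0, -2, 0, 1/3, 0, -1/60, 0, 1/2520, 0, -1/181440, …
h₀=f(r): pull back L_f along r ⇒ L₀.
h=h₀': d/dx-closure on L₀ ⇒ L.
L = (25 + 96·x + 96·x^2) + (12 + 72·x + 144·x^2 + 96·x^3)·Dx + (1 + 8·x + 24·x^2 + 32·x^3 + 16·x^4)·Dx^2  (order 2).
h: a_k = -2, 8, -23, 56, -1441/12, 225, -123479/360, 13198/45, 12104063/20160, -4486271/1008, …
ICs: h(0) = -2, h′(0) = 8.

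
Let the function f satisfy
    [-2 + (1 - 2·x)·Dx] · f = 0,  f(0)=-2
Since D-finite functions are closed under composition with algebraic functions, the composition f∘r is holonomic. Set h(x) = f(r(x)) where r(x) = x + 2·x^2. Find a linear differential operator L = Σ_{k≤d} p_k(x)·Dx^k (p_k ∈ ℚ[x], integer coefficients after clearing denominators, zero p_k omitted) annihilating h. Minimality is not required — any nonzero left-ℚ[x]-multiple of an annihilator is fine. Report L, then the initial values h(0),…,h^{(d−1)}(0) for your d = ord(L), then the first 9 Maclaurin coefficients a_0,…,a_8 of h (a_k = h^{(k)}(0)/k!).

L = (2 + 8·x) + (-1 + 2·x + 4·x^2)·Dx  (order 1).
h: a_k = -2, -4, -16, -48, -160, -512, -1664, -5376, -17408, …
ICs: h(0) = -2.

f: a_k = -2, -4, -8, -16, -32, -64, -128, -256, -512, …
Change of var in L_f (x↦r) gives L₀.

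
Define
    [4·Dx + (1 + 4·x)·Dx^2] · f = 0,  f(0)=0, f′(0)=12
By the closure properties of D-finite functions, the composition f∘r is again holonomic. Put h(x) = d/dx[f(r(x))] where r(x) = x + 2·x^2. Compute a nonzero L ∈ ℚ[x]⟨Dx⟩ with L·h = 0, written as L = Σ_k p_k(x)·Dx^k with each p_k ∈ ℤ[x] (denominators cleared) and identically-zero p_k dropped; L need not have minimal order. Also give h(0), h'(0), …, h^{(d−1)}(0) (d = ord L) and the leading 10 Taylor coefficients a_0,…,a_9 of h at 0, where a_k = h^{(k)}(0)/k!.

f: a_k = 0, 12, -24, 64, -192, 3072/5, -2048, 49152/7, -24576, 262144/3, …
L₀ from L_f via x↦r, Dx↦r'^{-1}Dx.
h₀' ⇒ L via d/dx closure of L₀.
L = (16·x + 32·x^2) + (1 + 8·x + 24·x^2 + 32·x^3)·Dx  (order 1).
h: a_k = 12, 0, -96, 384, -768, 0, 6144, -24576, 49152, 0, …
ICs: h(0) = 12.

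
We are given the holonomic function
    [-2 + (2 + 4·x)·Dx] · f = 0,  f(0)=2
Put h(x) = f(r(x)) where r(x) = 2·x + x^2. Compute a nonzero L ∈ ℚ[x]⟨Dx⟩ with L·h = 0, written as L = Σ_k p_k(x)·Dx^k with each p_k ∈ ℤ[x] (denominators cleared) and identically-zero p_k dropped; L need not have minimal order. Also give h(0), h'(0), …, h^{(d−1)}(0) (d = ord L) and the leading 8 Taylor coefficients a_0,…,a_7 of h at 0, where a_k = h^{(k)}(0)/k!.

L = (-2 - 2·x) + (1 + 4·x + 2·x^2)·Dx  (order 1).
h: a_k = 2, 4, -2, 4, -9, 22, -57, 154, …
ICs: h(0) = 2.

f: a_k = 2, 2, -1, 1, -5/4, 7/4, -21/8, 33/8, …
L₀ from L_f via x↦r, Dx↦r'^{-1}Dx.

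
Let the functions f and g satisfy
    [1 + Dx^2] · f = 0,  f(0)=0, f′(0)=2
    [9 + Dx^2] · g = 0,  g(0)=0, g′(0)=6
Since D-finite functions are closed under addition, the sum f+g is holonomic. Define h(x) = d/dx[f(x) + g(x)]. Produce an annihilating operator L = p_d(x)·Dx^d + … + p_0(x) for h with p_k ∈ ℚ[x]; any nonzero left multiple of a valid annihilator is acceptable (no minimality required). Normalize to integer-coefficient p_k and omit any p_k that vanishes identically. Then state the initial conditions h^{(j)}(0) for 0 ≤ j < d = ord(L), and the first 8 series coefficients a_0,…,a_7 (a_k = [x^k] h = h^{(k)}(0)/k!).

f: a_k = 0, 2, 0, -1/3, 0, 1/60, 0, -1/2520, …
g: a_k = 0, 6, 0, -9, 0, 81/20, 0, -243/280, …
f+g: L₀ = lclm(L_f,L_g), ord ≤ 2+2.
Differentiate: ansatz ord ≤ ord L₀ ⇒ L.
L = 9 + 10·Dx^2 + Dx^4  (order 4).
h: a_k = 8, 0, -28, 0, 61/3, 0, -547/90, 0, …
ICs: h(0) = 8, h′(0) = 0, h′′(0) = -56, h′′′(0) = 0.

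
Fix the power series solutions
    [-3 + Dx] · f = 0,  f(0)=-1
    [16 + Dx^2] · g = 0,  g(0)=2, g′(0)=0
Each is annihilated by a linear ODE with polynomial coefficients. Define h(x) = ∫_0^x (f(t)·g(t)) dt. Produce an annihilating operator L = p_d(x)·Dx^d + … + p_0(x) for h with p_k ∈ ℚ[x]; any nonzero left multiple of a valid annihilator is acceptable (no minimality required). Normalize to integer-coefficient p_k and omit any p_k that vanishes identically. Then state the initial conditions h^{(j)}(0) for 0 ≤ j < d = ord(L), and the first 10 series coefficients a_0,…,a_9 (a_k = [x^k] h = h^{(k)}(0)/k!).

L = 25·Dx - 6·Dx^2 + Dx^3  (order 3).
h: a_k = 0, -2, -3, 7/3, 39/4, 527/60, 79/120, -1679/360, -25481/6720, -164833/181440, …
ICs: h(0) = 0, h′(0) = -2, h′′(0) = -6.

f: a_k = -1, -3, -9/2, -9/2, -27/8, -81/40, -81/80, -243/560, -729/4480, -243/4480, …
g: a_k = 2, 0, -16, 0, 64/3, 0, -512/45, 0, 1024/315, 0, …
f·g: L₀ = L_f ⊗_s L_g, ord ≤ 1·2.
Integrate: L := L₀·Dx.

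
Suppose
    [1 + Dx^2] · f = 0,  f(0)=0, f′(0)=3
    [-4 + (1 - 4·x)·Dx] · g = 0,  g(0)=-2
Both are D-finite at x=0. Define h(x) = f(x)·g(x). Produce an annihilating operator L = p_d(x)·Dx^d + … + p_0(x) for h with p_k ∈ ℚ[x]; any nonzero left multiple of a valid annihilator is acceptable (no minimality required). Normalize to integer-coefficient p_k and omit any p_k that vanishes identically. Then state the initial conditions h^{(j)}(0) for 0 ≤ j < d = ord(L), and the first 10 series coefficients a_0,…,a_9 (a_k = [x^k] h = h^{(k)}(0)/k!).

L = (-1 + 4·x) + 8·Dx + (-1 + 4·x)·Dx^2  (order 2).
h: a_k = 0, -6, -24, -95, -380, -30401/20, -30401/5, -20429471/840, -20429471/210, -23534750593/60480, …
ICs: h(0) = 0, h′(0) = -6.

f: a_k = 0, 3, 0, -1/2, 0, 1/40, 0, -1/1680, 0, 1/120960, …
g: a_k = -2, -8, -32, -128, -512, -2048, -8192, -32768, -131072, -524288, …
Product ⇒ symmetric product L₀, ord ≤ 2.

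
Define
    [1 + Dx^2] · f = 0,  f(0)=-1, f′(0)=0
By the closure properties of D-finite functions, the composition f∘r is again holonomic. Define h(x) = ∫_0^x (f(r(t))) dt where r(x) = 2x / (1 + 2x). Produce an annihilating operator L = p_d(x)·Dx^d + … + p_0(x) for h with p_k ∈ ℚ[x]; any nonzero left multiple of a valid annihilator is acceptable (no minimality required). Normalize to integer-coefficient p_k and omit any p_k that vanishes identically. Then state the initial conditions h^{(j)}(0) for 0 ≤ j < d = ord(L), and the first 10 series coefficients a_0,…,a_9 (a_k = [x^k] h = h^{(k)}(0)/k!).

L = 4·Dx + (4 + 24·x + 48·x^2 + 32·x^3)·Dx^2 + (1 + 8·x + 24·x^2 + 32·x^3 + 16·x^4)·Dx^3  (order 3).
h: a_k = 0, -1, 0, 2/3, -2, 14/3, -88/9, 6004/315, -174/5, 33398/567, …
ICs: h(0) = 0, h′(0) = -1, h′′(0) = 0.

f: a_k = -1, 0, 1/2, 0, -1/24, 0, 1/720, 0, -1/40320, 0, …
Change of var in L_f (x↦r) gives L₀.
h=∫₀ˣh₀: take L = L₀·Dx.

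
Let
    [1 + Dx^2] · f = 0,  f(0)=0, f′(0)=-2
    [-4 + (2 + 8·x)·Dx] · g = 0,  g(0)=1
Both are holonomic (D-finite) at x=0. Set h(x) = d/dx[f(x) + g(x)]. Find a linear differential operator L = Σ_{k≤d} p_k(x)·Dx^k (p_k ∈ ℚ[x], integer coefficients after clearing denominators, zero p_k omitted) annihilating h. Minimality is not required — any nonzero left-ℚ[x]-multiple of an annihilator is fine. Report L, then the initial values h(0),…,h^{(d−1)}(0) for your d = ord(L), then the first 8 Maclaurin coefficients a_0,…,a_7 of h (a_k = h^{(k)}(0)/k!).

f: a_k = 0, -2, 0, 1/3, 0, -1/60, 0, 1/2520, …
g: a_k = 1, 2, -2, 4, -10, 28, -84, 264, …
Weyl lclm of L_f,L_g ⇒ L₀ (ord ≤ 3).
Derive L from L₀ (diff closure).
L = (-122 - 16·x - 32·x^2) + (-13 - 60·x - 48·x^2 - 64·x^3)·Dx + (-122 - 16·x - 32·x^2)·Dx^2 + (-13 - 60·x - 48·x^2 - 64·x^3)·Dx^3  (order 3).
h: a_k = 0, -4, 13, -40, 1679/12, -504, 665281/360, -6864, …
ICs: h(0) = 0, h′(0) = -4, h′′(0) = 26.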